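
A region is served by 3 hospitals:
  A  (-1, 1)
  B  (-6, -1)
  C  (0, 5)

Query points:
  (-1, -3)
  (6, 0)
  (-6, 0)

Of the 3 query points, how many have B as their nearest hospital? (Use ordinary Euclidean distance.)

1

(-1, -3) — d² to each: A:16, B:29, C:65 → nearest is A
(6, 0) — d² to each: A:50, B:145, C:61 → nearest is A
(-6, 0) — d² to each: A:26, B:1, C:61 → nearest is B
1 of the 3 points has B as nearest.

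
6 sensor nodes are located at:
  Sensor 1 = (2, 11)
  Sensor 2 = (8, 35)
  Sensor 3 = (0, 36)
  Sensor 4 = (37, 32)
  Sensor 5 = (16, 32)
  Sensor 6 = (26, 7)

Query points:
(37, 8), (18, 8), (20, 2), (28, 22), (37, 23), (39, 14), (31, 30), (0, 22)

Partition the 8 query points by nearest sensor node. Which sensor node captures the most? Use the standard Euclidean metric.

(37, 8) — d² to each: Sensor 1:1234, Sensor 2:1570, Sensor 3:2153, Sensor 4:576, Sensor 5:1017, Sensor 6:122 → nearest is Sensor 6
(18, 8) — d² to each: Sensor 1:265, Sensor 2:829, Sensor 3:1108, Sensor 4:937, Sensor 5:580, Sensor 6:65 → nearest is Sensor 6
(20, 2) — d² to each: Sensor 1:405, Sensor 2:1233, Sensor 3:1556, Sensor 4:1189, Sensor 5:916, Sensor 6:61 → nearest is Sensor 6
(28, 22) — d² to each: Sensor 1:797, Sensor 2:569, Sensor 3:980, Sensor 4:181, Sensor 5:244, Sensor 6:229 → nearest is Sensor 4
(37, 23) — d² to each: Sensor 1:1369, Sensor 2:985, Sensor 3:1538, Sensor 4:81, Sensor 5:522, Sensor 6:377 → nearest is Sensor 4
(39, 14) — d² to each: Sensor 1:1378, Sensor 2:1402, Sensor 3:2005, Sensor 4:328, Sensor 5:853, Sensor 6:218 → nearest is Sensor 6
(31, 30) — d² to each: Sensor 1:1202, Sensor 2:554, Sensor 3:997, Sensor 4:40, Sensor 5:229, Sensor 6:554 → nearest is Sensor 4
(0, 22) — d² to each: Sensor 1:125, Sensor 2:233, Sensor 3:196, Sensor 4:1469, Sensor 5:356, Sensor 6:901 → nearest is Sensor 1
Tally — Sensor 1:1, Sensor 4:3, Sensor 6:4. Sensor 6 captures the most (4).

Sensor 6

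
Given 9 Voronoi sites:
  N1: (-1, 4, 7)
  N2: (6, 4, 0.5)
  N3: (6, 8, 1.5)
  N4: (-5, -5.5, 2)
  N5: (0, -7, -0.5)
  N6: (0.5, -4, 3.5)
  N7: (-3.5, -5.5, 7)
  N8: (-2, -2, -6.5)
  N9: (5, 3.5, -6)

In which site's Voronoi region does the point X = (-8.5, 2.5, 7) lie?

Since √ is increasing, it suffices to compare squared distances:
|XN1|² = 56.25 + 2.25 + 0 = 58.5
|XN2|² = 210.25 + 2.25 + 42.25 = 254.75
|XN3|² = 210.25 + 30.25 + 30.25 = 270.75
|XN4|² = 12.25 + 64 + 25 = 101.25
|XN5|² = 72.25 + 90.25 + 56.25 = 218.75
|XN6|² = 81 + 42.25 + 12.25 = 135.5
|XN7|² = 25 + 64 + 0 = 89
|XN8|² = 42.25 + 20.25 + 182.25 = 244.75
|XN9|² = 182.25 + 1 + 169 = 352.25
The smallest is to N1, so X lies in the Voronoi region of N1.

N1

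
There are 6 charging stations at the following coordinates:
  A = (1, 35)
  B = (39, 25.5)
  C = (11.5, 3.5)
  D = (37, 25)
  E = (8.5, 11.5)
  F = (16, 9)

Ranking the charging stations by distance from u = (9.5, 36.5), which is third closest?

F

Since √ is increasing, it suffices to compare squared distances:
|uA|² = (9.5−1)² + (36.5−35)² = 72.25 + 2.25 = 74.5
|uB|² = (9.5−39)² + (36.5−25.5)² = 870.25 + 121 = 991.25
|uC|² = (9.5−11.5)² + (36.5−3.5)² = 4 + 1089 = 1093
|uD|² = (9.5−37)² + (36.5−25)² = 756.25 + 132.25 = 888.5
|uE|² = (9.5−8.5)² + (36.5−11.5)² = 1 + 625 = 626
|uF|² = (9.5−16)² + (36.5−9)² = 42.25 + 756.25 = 798.5
Sorted ascending: A, E, F, D, … — the third-nearest is F.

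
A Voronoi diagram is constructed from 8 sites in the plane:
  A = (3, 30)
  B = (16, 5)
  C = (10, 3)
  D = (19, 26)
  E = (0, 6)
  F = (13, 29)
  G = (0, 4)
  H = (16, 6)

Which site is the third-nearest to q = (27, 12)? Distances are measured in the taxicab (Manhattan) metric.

D

d(q,A) = 24 + 18 = 42
d(q,B) = 11 + 7 = 18
d(q,C) = 17 + 9 = 26
d(q,D) = 8 + 14 = 22
d(q,E) = 27 + 6 = 33
d(q,F) = 14 + 17 = 31
d(q,G) = 27 + 8 = 35
d(q,H) = 11 + 6 = 17
Sorted ascending: H, B, D, C, … — the third-nearest is D.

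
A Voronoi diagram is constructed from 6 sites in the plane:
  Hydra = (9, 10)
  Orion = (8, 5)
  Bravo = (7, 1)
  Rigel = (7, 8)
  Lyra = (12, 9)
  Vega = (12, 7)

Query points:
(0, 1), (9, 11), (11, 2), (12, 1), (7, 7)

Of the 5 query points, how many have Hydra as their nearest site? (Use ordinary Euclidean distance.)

1

(0, 1) — d² to each: Hydra:162, Orion:80, Bravo:49, Rigel:98, Lyra:208, Vega:180 → nearest is Bravo
(9, 11) — d² to each: Hydra:1, Orion:37, Bravo:104, Rigel:13, Lyra:13, Vega:25 → nearest is Hydra
(11, 2) — d² to each: Hydra:68, Orion:18, Bravo:17, Rigel:52, Lyra:50, Vega:26 → nearest is Bravo
(12, 1) — d² to each: Hydra:90, Orion:32, Bravo:25, Rigel:74, Lyra:64, Vega:36 → nearest is Bravo
(7, 7) — d² to each: Hydra:13, Orion:5, Bravo:36, Rigel:1, Lyra:29, Vega:25 → nearest is Rigel
1 of the 5 points has Hydra as nearest.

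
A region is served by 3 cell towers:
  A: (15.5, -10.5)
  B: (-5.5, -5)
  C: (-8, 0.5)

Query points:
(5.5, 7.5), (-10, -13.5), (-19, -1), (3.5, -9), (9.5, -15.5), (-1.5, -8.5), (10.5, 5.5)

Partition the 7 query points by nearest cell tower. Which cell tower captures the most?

(5.5, 7.5) — d² to each: A:424, B:277.25, C:231.25 → nearest is C
(-10, -13.5) — d² to each: A:659.25, B:92.5, C:200 → nearest is B
(-19, -1) — d² to each: A:1280.5, B:198.25, C:123.25 → nearest is C
(3.5, -9) — d² to each: A:146.25, B:97, C:222.5 → nearest is B
(9.5, -15.5) — d² to each: A:61, B:335.25, C:562.25 → nearest is A
(-1.5, -8.5) — d² to each: A:293, B:28.25, C:123.25 → nearest is B
(10.5, 5.5) — d² to each: A:281, B:366.25, C:367.25 → nearest is A
Tally — A:2, B:3, C:2. B captures the most (3).

B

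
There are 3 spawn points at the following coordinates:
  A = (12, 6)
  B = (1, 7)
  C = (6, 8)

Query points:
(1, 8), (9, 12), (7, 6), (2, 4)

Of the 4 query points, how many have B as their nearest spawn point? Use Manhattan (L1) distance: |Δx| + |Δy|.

(1, 8) — d to each: A:13, B:1, C:5 → nearest is B
(9, 12) — d to each: A:9, B:13, C:7 → nearest is C
(7, 6) — d to each: A:5, B:7, C:3 → nearest is C
(2, 4) — d to each: A:12, B:4, C:8 → nearest is B
2 of the 4 points have B as nearest.

2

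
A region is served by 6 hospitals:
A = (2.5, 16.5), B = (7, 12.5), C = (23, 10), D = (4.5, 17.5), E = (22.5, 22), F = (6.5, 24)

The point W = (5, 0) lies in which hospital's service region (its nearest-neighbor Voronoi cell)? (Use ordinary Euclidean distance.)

Compare squared distances (the ordering matches that of the actual distances):
|WA|² = (5−2.5)² + (0−16.5)² = 6.25 + 272.25 = 278.5
|WB|² = (5−7)² + (0−12.5)² = 4 + 156.25 = 160.25
|WC|² = (5−23)² + (0−10)² = 324 + 100 = 424
|WD|² = (5−4.5)² + (0−17.5)² = 0.25 + 306.25 = 306.5
|WE|² = (5−22.5)² + (0−22)² = 306.25 + 484 = 790.25
|WF|² = (5−6.5)² + (0−24)² = 2.25 + 576 = 578.25
Minimum is at B.

B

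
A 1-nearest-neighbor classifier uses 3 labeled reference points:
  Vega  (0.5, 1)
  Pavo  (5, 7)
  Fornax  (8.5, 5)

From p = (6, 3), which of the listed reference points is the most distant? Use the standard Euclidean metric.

Compare squared distances (the ordering matches that of the actual distances):
d²(p, Vega) = 30.25 + 4 = 34.25
d²(p, Pavo) = 1 + 16 = 17
d²(p, Fornax) = 6.25 + 4 = 10.25
The largest is to Vega.

Vega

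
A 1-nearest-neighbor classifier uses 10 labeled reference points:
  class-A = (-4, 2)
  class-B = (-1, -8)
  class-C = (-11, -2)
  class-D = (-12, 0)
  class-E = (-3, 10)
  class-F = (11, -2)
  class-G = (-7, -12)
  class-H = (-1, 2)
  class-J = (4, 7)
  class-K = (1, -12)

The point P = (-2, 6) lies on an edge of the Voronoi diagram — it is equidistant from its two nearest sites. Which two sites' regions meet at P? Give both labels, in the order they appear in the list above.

Squared distances from P to each site:
d²(P, class-A) = 4 + 16 = 20
d²(P, class-B) = 1 + 196 = 197
d²(P, class-C) = 81 + 64 = 145
d²(P, class-D) = 100 + 36 = 136
d²(P, class-E) = 1 + 16 = 17
d²(P, class-F) = 169 + 64 = 233
d²(P, class-G) = 25 + 324 = 349
d²(P, class-H) = 1 + 16 = 17
d²(P, class-J) = 36 + 1 = 37
d²(P, class-K) = 9 + 324 = 333
P is equidistant from class-E and class-H (both at squared distance 17), and every other site is strictly farther — so P lies on the class-E–class-H Voronoi edge.

class-E and class-H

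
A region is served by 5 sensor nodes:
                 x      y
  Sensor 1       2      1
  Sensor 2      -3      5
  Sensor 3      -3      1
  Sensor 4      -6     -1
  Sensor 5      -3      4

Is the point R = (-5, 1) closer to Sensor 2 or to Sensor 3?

Sensor 3

Compare squared distances:
d²(R, Sensor 2) = (-5−(-3))² + (1−5)² = 4 + 16 = 20
d²(R, Sensor 3) = (-5−(-3))² + (1−1)² = 4 + 0 = 4
20 > 4, so Sensor 3 is closer.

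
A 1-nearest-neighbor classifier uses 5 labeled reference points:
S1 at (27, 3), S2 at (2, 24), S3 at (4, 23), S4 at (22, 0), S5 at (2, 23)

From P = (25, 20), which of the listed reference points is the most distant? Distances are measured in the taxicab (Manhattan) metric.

S2

d(P,S1) = |25−27| + |20−3| = 2 + 17 = 19
d(P,S2) = |25−2| + |20−24| = 23 + 4 = 27
d(P,S3) = |25−4| + |20−23| = 21 + 3 = 24
d(P,S4) = |25−22| + |20−0| = 3 + 20 = 23
d(P,S5) = |25−2| + |20−23| = 23 + 3 = 26
The largest is to S2.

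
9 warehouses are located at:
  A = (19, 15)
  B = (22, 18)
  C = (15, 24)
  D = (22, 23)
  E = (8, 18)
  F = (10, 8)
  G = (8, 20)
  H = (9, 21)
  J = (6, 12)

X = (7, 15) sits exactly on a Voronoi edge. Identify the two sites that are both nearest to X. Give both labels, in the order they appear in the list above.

E and J

Squared distances from X to each site:
|XA|² = 144 + 0 = 144
|XB|² = 225 + 9 = 234
|XC|² = 64 + 81 = 145
|XD|² = 225 + 64 = 289
|XE|² = 1 + 9 = 10
|XF|² = 9 + 49 = 58
|XG|² = 1 + 25 = 26
|XH|² = 4 + 36 = 40
|XJ|² = 1 + 9 = 10
X is equidistant from E and J (both at squared distance 10), and every other site is strictly farther — so X lies on the E–J Voronoi edge.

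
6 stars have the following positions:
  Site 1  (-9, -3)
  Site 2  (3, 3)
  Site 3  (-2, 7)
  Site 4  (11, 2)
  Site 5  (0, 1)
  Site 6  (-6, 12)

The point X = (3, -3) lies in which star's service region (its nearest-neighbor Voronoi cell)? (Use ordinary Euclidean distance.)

Site 5

Compare squared distances (the ordering matches that of the actual distances):
d²(X, Site 1) = (3−(-9))² + (-3−(-3))² = 144 + 0 = 144
d²(X, Site 2) = (3−3)² + (-3−3)² = 0 + 36 = 36
d²(X, Site 3) = (3−(-2))² + (-3−7)² = 25 + 100 = 125
d²(X, Site 4) = (3−11)² + (-3−2)² = 64 + 25 = 89
d²(X, Site 5) = (3−0)² + (-3−1)² = 9 + 16 = 25
d²(X, Site 6) = (3−(-6))² + (-3−12)² = 81 + 225 = 306
Site 5 is nearest.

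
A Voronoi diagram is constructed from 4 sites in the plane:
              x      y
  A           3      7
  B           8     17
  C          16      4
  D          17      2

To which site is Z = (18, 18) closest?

Squared Euclidean distances:
|ZA|² = (18−3)² + (18−7)² = 225 + 121 = 346
|ZB|² = (18−8)² + (18−17)² = 100 + 1 = 101
|ZC|² = (18−16)² + (18−4)² = 4 + 196 = 200
|ZD|² = (18−17)² + (18−2)² = 1 + 256 = 257
The smallest is to B, so Z lies in the Voronoi region of B.

B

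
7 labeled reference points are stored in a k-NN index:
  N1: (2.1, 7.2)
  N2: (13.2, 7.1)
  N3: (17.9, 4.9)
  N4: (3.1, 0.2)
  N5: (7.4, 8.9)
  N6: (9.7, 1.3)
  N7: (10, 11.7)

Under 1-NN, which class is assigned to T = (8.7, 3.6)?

N6

Compare squared distances (the ordering matches that of the actual distances):
|TN1|² = (8.7−2.1)² + (3.6−7.2)² = 43.56 + 12.96 = 56.52
|TN2|² = (8.7−13.2)² + (3.6−7.1)² = 20.25 + 12.25 = 32.5
|TN3|² = (8.7−17.9)² + (3.6−4.9)² = 84.64 + 1.69 = 86.33
|TN4|² = (8.7−3.1)² + (3.6−0.2)² = 31.36 + 11.56 = 42.92
|TN5|² = (8.7−7.4)² + (3.6−8.9)² = 1.69 + 28.09 = 29.78
|TN6|² = (8.7−9.7)² + (3.6−1.3)² = 1 + 5.29 = 6.29
|TN7|² = (8.7−10)² + (3.6−11.7)² = 1.69 + 65.61 = 67.3
N6 is nearest.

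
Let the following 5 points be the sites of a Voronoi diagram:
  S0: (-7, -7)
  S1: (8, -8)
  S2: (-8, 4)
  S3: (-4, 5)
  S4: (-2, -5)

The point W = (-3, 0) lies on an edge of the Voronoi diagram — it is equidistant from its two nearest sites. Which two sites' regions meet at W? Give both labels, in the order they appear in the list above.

S3 and S4

Squared distances from W to each site:
|WS0|² = (-3−(-7))² + (0−(-7))² = 16 + 49 = 65
|WS1|² = (-3−8)² + (0−(-8))² = 121 + 64 = 185
|WS2|² = (-3−(-8))² + (0−4)² = 25 + 16 = 41
|WS3|² = (-3−(-4))² + (0−5)² = 1 + 25 = 26
|WS4|² = (-3−(-2))² + (0−(-5))² = 1 + 25 = 26
W is equidistant from S3 and S4 (both at squared distance 26), and every other site is strictly farther — so W lies on the S3–S4 Voronoi edge.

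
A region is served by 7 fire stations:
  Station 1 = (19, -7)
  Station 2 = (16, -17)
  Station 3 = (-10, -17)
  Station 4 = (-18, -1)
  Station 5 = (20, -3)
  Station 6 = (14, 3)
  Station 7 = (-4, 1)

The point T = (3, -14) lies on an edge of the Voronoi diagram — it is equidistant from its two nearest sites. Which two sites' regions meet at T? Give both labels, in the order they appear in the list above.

Squared distances from T to each site:
d²(T, Station 1) = (3−19)² + (-14−(-7))² = 256 + 49 = 305
d²(T, Station 2) = (3−16)² + (-14−(-17))² = 169 + 9 = 178
d²(T, Station 3) = (3−(-10))² + (-14−(-17))² = 169 + 9 = 178
d²(T, Station 4) = (3−(-18))² + (-14−(-1))² = 441 + 169 = 610
d²(T, Station 5) = (3−20)² + (-14−(-3))² = 289 + 121 = 410
d²(T, Station 6) = (3−14)² + (-14−3)² = 121 + 289 = 410
d²(T, Station 7) = (3−(-4))² + (-14−1)² = 49 + 225 = 274
T is equidistant from Station 2 and Station 3 (both at squared distance 178), and every other site is strictly farther — so T lies on the Station 2–Station 3 Voronoi edge.

Station 2 and Station 3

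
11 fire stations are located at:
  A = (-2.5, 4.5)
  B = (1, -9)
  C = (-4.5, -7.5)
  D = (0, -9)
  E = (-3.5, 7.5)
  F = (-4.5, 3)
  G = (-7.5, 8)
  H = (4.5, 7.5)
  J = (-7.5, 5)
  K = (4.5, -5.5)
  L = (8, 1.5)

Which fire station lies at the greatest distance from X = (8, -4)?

Squared Euclidean distances:
|XA|² = 110.25 + 72.25 = 182.5
|XB|² = 49 + 25 = 74
|XC|² = 156.25 + 12.25 = 168.5
|XD|² = 64 + 25 = 89
|XE|² = 132.25 + 132.25 = 264.5
|XF|² = 156.25 + 49 = 205.25
|XG|² = 240.25 + 144 = 384.25
|XH|² = 12.25 + 132.25 = 144.5
|XJ|² = 240.25 + 81 = 321.25
|XK|² = 12.25 + 2.25 = 14.5
|XL|² = 0 + 30.25 = 30.25
The largest is to G.

G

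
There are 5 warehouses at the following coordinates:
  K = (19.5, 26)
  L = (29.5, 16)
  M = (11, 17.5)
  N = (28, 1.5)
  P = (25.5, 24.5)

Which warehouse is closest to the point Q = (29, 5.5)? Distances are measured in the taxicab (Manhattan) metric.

d(Q,K) = |29−19.5| + |5.5−26| = 9.5 + 20.5 = 30
d(Q,L) = |29−29.5| + |5.5−16| = 0.5 + 10.5 = 11
d(Q,M) = |29−11| + |5.5−17.5| = 18 + 12 = 30
d(Q,N) = |29−28| + |5.5−1.5| = 1 + 4 = 5
d(Q,P) = |29−25.5| + |5.5−24.5| = 3.5 + 19 = 22.5
Minimum is at N.

N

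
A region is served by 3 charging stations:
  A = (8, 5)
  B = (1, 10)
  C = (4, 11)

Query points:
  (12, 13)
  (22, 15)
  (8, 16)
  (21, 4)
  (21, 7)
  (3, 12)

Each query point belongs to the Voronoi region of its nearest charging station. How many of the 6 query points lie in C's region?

(12, 13) — d² to each: A:80, B:130, C:68 → nearest is C
(22, 15) — d² to each: A:296, B:466, C:340 → nearest is A
(8, 16) — d² to each: A:121, B:85, C:41 → nearest is C
(21, 4) — d² to each: A:170, B:436, C:338 → nearest is A
(21, 7) — d² to each: A:173, B:409, C:305 → nearest is A
(3, 12) — d² to each: A:74, B:8, C:2 → nearest is C
3 of the 6 points have C as nearest.

3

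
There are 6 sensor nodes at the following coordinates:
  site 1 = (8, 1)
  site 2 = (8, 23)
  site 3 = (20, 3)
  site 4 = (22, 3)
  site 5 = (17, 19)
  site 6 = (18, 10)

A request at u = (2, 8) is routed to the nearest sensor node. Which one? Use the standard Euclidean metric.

Squared Euclidean distances:
d²(u, site 1) = 36 + 49 = 85
d²(u, site 2) = 36 + 225 = 261
d²(u, site 3) = 324 + 25 = 349
d²(u, site 4) = 400 + 25 = 425
d²(u, site 5) = 225 + 121 = 346
d²(u, site 6) = 256 + 4 = 260
Minimum is at site 1.

site 1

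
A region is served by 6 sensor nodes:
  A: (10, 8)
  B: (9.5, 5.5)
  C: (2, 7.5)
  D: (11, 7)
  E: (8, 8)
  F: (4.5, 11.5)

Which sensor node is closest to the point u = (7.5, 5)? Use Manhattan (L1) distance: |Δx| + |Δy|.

B

d(u,A) = |7.5−10| + |5−8| = 2.5 + 3 = 5.5
d(u,B) = |7.5−9.5| + |5−5.5| = 2 + 0.5 = 2.5
d(u,C) = |7.5−2| + |5−7.5| = 5.5 + 2.5 = 8
d(u,D) = |7.5−11| + |5−7| = 3.5 + 2 = 5.5
d(u,E) = |7.5−8| + |5−8| = 0.5 + 3 = 3.5
d(u,F) = |7.5−4.5| + |5−11.5| = 3 + 6.5 = 9.5
B is nearest.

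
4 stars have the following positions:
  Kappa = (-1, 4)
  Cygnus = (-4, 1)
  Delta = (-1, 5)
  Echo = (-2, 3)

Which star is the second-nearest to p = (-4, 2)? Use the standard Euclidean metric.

Echo

Since √ is increasing, it suffices to compare squared distances:
d²(p, Kappa) = (-4−(-1))² + (2−4)² = 9 + 4 = 13
d²(p, Cygnus) = (-4−(-4))² + (2−1)² = 0 + 1 = 1
d²(p, Delta) = (-4−(-1))² + (2−5)² = 9 + 9 = 18
d²(p, Echo) = (-4−(-2))² + (2−3)² = 4 + 1 = 5
Sorted ascending: Cygnus, Echo, Kappa, … — the second-nearest is Echo.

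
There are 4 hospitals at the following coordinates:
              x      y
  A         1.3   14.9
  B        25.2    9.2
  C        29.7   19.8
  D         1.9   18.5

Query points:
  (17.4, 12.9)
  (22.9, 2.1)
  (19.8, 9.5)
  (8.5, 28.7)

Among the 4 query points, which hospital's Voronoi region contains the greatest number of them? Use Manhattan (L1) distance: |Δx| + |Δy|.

B

(17.4, 12.9) — d to each: A:18.1, B:11.5, C:19.2, D:21.1 → nearest is B
(22.9, 2.1) — d to each: A:34.4, B:9.4, C:24.5, D:37.4 → nearest is B
(19.8, 9.5) — d to each: A:23.9, B:5.7, C:20.2, D:26.9 → nearest is B
(8.5, 28.7) — d to each: A:21, B:36.2, C:30.1, D:16.8 → nearest is D
Tally — B:3, D:1. B captures the most (3).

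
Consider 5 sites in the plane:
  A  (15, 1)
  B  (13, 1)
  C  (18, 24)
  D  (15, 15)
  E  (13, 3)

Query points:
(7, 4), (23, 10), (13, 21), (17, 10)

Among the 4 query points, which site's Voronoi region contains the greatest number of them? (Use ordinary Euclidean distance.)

(7, 4) — d² to each: A:73, B:45, C:521, D:185, E:37 → nearest is E
(23, 10) — d² to each: A:145, B:181, C:221, D:89, E:149 → nearest is D
(13, 21) — d² to each: A:404, B:400, C:34, D:40, E:324 → nearest is C
(17, 10) — d² to each: A:85, B:97, C:197, D:29, E:65 → nearest is D
Tally — C:1, D:2, E:1. D captures the most (2).

D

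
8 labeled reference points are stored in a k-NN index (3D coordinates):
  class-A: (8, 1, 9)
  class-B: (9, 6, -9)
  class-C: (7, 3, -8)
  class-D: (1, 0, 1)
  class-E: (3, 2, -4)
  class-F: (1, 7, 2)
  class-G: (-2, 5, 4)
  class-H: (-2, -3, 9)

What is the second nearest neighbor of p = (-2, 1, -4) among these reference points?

class-D

Compare squared distances (the ordering matches that of the actual distances):
d²(p, class-A) = 100 + 0 + 169 = 269
d²(p, class-B) = 121 + 25 + 25 = 171
d²(p, class-C) = 81 + 4 + 16 = 101
d²(p, class-D) = 9 + 1 + 25 = 35
d²(p, class-E) = 25 + 1 + 0 = 26
d²(p, class-F) = 9 + 36 + 36 = 81
d²(p, class-G) = 0 + 16 + 64 = 80
d²(p, class-H) = 0 + 16 + 169 = 185
Sorted ascending: class-E, class-D, class-G, … — the second-nearest is class-D.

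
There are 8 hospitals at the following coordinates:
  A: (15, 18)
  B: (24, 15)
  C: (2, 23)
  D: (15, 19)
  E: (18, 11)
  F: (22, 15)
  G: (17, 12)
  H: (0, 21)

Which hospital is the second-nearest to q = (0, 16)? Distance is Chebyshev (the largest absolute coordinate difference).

d(q,A) = max(15, 2) = 15
d(q,B) = max(24, 1) = 24
d(q,C) = max(2, 7) = 7
d(q,D) = max(15, 3) = 15
d(q,E) = max(18, 5) = 18
d(q,F) = max(22, 1) = 22
d(q,G) = max(17, 4) = 17
d(q,H) = max(0, 5) = 5
Sorted ascending: H, C, A, … — the second-nearest is C.

C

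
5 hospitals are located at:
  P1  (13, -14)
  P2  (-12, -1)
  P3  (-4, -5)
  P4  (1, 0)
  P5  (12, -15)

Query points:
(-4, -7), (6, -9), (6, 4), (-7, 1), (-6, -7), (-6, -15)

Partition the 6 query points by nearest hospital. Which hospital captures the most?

P3

(-4, -7) — d² to each: P1:338, P2:100, P3:4, P4:74, P5:320 → nearest is P3
(6, -9) — d² to each: P1:74, P2:388, P3:116, P4:106, P5:72 → nearest is P5
(6, 4) — d² to each: P1:373, P2:349, P3:181, P4:41, P5:397 → nearest is P4
(-7, 1) — d² to each: P1:625, P2:29, P3:45, P4:65, P5:617 → nearest is P2
(-6, -7) — d² to each: P1:410, P2:72, P3:8, P4:98, P5:388 → nearest is P3
(-6, -15) — d² to each: P1:362, P2:232, P3:104, P4:274, P5:324 → nearest is P3
Tally — P2:1, P3:3, P4:1, P5:1. P3 captures the most (3).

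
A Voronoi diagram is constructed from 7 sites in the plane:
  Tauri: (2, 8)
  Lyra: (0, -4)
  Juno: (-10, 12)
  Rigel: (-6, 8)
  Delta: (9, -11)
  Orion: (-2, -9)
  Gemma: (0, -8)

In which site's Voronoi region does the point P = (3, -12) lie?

Gemma

Squared Euclidean distances:
d²(P, Tauri) = 1 + 400 = 401
d²(P, Lyra) = 9 + 64 = 73
d²(P, Juno) = 169 + 576 = 745
d²(P, Rigel) = 81 + 400 = 481
d²(P, Delta) = 36 + 1 = 37
d²(P, Orion) = 25 + 9 = 34
d²(P, Gemma) = 9 + 16 = 25
Minimum is at Gemma.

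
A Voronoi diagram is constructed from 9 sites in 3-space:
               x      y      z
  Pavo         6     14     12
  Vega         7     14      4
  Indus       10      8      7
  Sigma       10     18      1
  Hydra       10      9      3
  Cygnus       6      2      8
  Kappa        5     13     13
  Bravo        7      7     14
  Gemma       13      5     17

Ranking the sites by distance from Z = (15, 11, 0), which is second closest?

Squared Euclidean distances:
d²(Z, Pavo) = (15−6)² + (11−14)² + (0−12)² = 81 + 9 + 144 = 234
d²(Z, Vega) = (15−7)² + (11−14)² + (0−4)² = 64 + 9 + 16 = 89
d²(Z, Indus) = (15−10)² + (11−8)² + (0−7)² = 25 + 9 + 49 = 83
d²(Z, Sigma) = (15−10)² + (11−18)² + (0−1)² = 25 + 49 + 1 = 75
d²(Z, Hydra) = (15−10)² + (11−9)² + (0−3)² = 25 + 4 + 9 = 38
d²(Z, Cygnus) = (15−6)² + (11−2)² + (0−8)² = 81 + 81 + 64 = 226
d²(Z, Kappa) = (15−5)² + (11−13)² + (0−13)² = 100 + 4 + 169 = 273
d²(Z, Bravo) = (15−7)² + (11−7)² + (0−14)² = 64 + 16 + 196 = 276
d²(Z, Gemma) = (15−13)² + (11−5)² + (0−17)² = 4 + 36 + 289 = 329
Sorted ascending: Hydra, Sigma, Indus, … — the second-nearest is Sigma.

Sigma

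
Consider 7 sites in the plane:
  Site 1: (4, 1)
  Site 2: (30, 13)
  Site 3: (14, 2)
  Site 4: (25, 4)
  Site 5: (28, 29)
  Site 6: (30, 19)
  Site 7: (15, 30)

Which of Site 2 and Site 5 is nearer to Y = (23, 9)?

Compare squared distances:
d²(Y, Site 2) = (23−30)² + (9−13)² = 49 + 16 = 65
d²(Y, Site 5) = (23−28)² + (9−29)² = 25 + 400 = 425
65 < 425, so Site 2 is closer.

Site 2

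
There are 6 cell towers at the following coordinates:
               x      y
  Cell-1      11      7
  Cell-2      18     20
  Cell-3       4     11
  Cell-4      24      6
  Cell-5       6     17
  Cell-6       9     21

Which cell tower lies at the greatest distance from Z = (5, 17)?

Since √ is increasing, it suffices to compare squared distances:
d²(Z, Cell-1) = 36 + 100 = 136
d²(Z, Cell-2) = 169 + 9 = 178
d²(Z, Cell-3) = 1 + 36 = 37
d²(Z, Cell-4) = 361 + 121 = 482
d²(Z, Cell-5) = 1 + 0 = 1
d²(Z, Cell-6) = 16 + 16 = 32
The largest is to Cell-4.

Cell-4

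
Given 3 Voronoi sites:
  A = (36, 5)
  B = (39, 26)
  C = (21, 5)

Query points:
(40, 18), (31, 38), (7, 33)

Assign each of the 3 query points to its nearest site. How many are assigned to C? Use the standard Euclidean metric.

1

(40, 18) — d² to each: A:185, B:65, C:530 → nearest is B
(31, 38) — d² to each: A:1114, B:208, C:1189 → nearest is B
(7, 33) — d² to each: A:1625, B:1073, C:980 → nearest is C
1 of the 3 points has C as nearest.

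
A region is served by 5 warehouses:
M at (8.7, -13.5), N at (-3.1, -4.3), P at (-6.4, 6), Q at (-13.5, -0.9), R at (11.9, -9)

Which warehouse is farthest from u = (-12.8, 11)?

Since √ is increasing, it suffices to compare squared distances:
|uM|² = (-12.8−8.7)² + (11−(-13.5))² = 462.25 + 600.25 = 1062.5
|uN|² = (-12.8−(-3.1))² + (11−(-4.3))² = 94.09 + 234.09 = 328.18
|uP|² = (-12.8−(-6.4))² + (11−6)² = 40.96 + 25 = 65.96
|uQ|² = (-12.8−(-13.5))² + (11−(-0.9))² = 0.49 + 141.61 = 142.1
|uR|² = (-12.8−11.9)² + (11−(-9))² = 610.09 + 400 = 1010.09
The largest is to M.

M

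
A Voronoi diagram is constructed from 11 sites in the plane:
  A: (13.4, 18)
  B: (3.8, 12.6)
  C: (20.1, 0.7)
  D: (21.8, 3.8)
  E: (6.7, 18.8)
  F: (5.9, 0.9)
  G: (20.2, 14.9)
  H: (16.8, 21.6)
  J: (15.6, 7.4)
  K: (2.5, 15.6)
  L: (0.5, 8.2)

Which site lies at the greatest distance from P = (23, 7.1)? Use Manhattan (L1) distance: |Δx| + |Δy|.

K

d(P,A) = 9.6 + 10.9 = 20.5
d(P,B) = 19.2 + 5.5 = 24.7
d(P,C) = 2.9 + 6.4 = 9.3
d(P,D) = 1.2 + 3.3 = 4.5
d(P,E) = 16.3 + 11.7 = 28
d(P,F) = 17.1 + 6.2 = 23.3
d(P,G) = 2.8 + 7.8 = 10.6
d(P,H) = 6.2 + 14.5 = 20.7
d(P,J) = 7.4 + 0.3 = 7.7
d(P,K) = 20.5 + 8.5 = 29
d(P,L) = 22.5 + 1.1 = 23.6
The largest is to K.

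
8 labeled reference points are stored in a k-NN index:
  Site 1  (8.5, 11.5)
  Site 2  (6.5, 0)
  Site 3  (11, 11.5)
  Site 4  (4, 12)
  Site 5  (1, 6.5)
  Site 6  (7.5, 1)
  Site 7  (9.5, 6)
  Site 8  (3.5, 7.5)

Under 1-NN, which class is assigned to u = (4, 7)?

Since √ is increasing, it suffices to compare squared distances:
d²(u, Site 1) = 20.25 + 20.25 = 40.5
d²(u, Site 2) = 6.25 + 49 = 55.25
d²(u, Site 3) = 49 + 20.25 = 69.25
d²(u, Site 4) = 0 + 25 = 25
d²(u, Site 5) = 9 + 0.25 = 9.25
d²(u, Site 6) = 12.25 + 36 = 48.25
d²(u, Site 7) = 30.25 + 1 = 31.25
d²(u, Site 8) = 0.25 + 0.25 = 0.5
Minimum is at Site 8.

Site 8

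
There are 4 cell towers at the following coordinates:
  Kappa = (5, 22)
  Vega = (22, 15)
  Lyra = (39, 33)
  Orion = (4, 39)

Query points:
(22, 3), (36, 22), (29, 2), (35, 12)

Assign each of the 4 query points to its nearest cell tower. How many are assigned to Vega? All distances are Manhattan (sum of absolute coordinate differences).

(22, 3) — d to each: Kappa:36, Vega:12, Lyra:47, Orion:54 → nearest is Vega
(36, 22) — d to each: Kappa:31, Vega:21, Lyra:14, Orion:49 → nearest is Lyra
(29, 2) — d to each: Kappa:44, Vega:20, Lyra:41, Orion:62 → nearest is Vega
(35, 12) — d to each: Kappa:40, Vega:16, Lyra:25, Orion:58 → nearest is Vega
3 of the 4 points have Vega as nearest.

3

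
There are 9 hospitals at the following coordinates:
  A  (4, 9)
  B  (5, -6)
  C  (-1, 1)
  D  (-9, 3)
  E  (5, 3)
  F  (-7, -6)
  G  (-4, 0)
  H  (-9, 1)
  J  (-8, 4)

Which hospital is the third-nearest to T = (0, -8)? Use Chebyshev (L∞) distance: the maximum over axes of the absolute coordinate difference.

d(T,A) = max(4, 17) = 17
d(T,B) = max(5, 2) = 5
d(T,C) = max(1, 9) = 9
d(T,D) = max(9, 11) = 11
d(T,E) = max(5, 11) = 11
d(T,F) = max(7, 2) = 7
d(T,G) = max(4, 8) = 8
d(T,H) = max(9, 9) = 9
d(T,J) = max(8, 12) = 12
Sorted ascending: B, F, G, C, … — the third-nearest is G.

G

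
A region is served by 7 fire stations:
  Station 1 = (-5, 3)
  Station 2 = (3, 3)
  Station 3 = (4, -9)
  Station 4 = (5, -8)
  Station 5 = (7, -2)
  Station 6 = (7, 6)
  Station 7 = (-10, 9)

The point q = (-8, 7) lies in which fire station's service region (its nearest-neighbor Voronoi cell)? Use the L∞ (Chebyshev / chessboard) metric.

d(q, Station 1) = max(3, 4) = 4
d(q, Station 2) = max(11, 4) = 11
d(q, Station 3) = max(12, 16) = 16
d(q, Station 4) = max(13, 15) = 15
d(q, Station 5) = max(15, 9) = 15
d(q, Station 6) = max(15, 1) = 15
d(q, Station 7) = max(2, 2) = 2
Minimum is at Station 7.

Station 7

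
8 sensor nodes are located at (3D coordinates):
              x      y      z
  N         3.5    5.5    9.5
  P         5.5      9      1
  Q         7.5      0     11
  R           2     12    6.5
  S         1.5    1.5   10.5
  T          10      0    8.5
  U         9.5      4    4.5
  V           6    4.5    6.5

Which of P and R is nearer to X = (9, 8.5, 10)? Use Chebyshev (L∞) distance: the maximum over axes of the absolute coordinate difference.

d(X,P) = max(3.5, 0.5, 9) = 9
d(X,R) = max(7, 3.5, 3.5) = 7
9 > 7, so R is closer.

R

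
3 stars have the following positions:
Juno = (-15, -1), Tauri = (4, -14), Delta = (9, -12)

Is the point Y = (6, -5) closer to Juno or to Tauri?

Compare squared distances:
d²(Y, Juno) = (6−(-15))² + (-5−(-1))² = 441 + 16 = 457
d²(Y, Tauri) = (6−4)² + (-5−(-14))² = 4 + 81 = 85
457 > 85, so Tauri is closer.

Tauri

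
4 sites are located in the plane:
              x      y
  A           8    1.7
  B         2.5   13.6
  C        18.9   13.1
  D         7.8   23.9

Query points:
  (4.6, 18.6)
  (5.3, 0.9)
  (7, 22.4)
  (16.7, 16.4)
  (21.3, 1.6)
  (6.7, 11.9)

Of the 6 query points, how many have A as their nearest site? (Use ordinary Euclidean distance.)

1

(4.6, 18.6) — d² to each: A:297.17, B:29.41, C:234.74, D:38.33 → nearest is B
(5.3, 0.9) — d² to each: A:7.93, B:169.13, C:333.8, D:535.25 → nearest is A
(7, 22.4) — d² to each: A:429.49, B:97.69, C:228.1, D:2.89 → nearest is D
(16.7, 16.4) — d² to each: A:291.78, B:209.48, C:15.73, D:135.46 → nearest is C
(21.3, 1.6) — d² to each: A:176.9, B:497.44, C:138.01, D:679.54 → nearest is C
(6.7, 11.9) — d² to each: A:105.73, B:20.53, C:150.28, D:145.21 → nearest is B
1 of the 6 points has A as nearest.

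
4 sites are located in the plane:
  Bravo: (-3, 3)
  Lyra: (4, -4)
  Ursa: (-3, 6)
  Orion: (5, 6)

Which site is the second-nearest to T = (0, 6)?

Compare squared distances (the ordering matches that of the actual distances):
d²(T, Bravo) = (0−(-3))² + (6−3)² = 9 + 9 = 18
d²(T, Lyra) = (0−4)² + (6−(-4))² = 16 + 100 = 116
d²(T, Ursa) = (0−(-3))² + (6−6)² = 9 + 0 = 9
d²(T, Orion) = (0−5)² + (6−6)² = 25 + 0 = 25
Sorted ascending: Ursa, Bravo, Orion, … — the second-nearest is Bravo.

Bravo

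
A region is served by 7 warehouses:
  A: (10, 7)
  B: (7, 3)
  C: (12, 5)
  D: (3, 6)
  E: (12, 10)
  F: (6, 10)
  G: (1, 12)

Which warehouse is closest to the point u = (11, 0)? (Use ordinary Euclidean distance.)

Squared Euclidean distances:
|uA|² = (11−10)² + (0−7)² = 1 + 49 = 50
|uB|² = (11−7)² + (0−3)² = 16 + 9 = 25
|uC|² = (11−12)² + (0−5)² = 1 + 25 = 26
|uD|² = (11−3)² + (0−6)² = 64 + 36 = 100
|uE|² = (11−12)² + (0−10)² = 1 + 100 = 101
|uF|² = (11−6)² + (0−10)² = 25 + 100 = 125
|uG|² = (11−1)² + (0−12)² = 100 + 144 = 244
The smallest is to B, so u lies in the Voronoi region of B.

B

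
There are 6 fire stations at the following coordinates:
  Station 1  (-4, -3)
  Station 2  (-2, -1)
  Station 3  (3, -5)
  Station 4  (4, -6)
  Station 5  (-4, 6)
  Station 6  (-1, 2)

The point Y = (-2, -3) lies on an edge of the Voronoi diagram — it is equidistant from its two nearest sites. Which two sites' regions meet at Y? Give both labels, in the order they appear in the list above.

Station 1 and Station 2

Squared distances from Y to each site:
d²(Y, Station 1) = (-2−(-4))² + (-3−(-3))² = 4 + 0 = 4
d²(Y, Station 2) = (-2−(-2))² + (-3−(-1))² = 0 + 4 = 4
d²(Y, Station 3) = (-2−3)² + (-3−(-5))² = 25 + 4 = 29
d²(Y, Station 4) = (-2−4)² + (-3−(-6))² = 36 + 9 = 45
d²(Y, Station 5) = (-2−(-4))² + (-3−6)² = 4 + 81 = 85
d²(Y, Station 6) = (-2−(-1))² + (-3−2)² = 1 + 25 = 26
Y is equidistant from Station 1 and Station 2 (both at squared distance 4), and every other site is strictly farther — so Y lies on the Station 1–Station 2 Voronoi edge.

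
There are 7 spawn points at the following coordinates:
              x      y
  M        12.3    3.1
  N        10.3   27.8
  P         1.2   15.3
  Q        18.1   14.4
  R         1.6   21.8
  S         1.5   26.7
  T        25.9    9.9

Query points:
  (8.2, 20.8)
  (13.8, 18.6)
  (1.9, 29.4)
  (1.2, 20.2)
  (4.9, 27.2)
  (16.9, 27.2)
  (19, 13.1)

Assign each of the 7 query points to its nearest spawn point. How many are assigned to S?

2

(8.2, 20.8) — d² to each: M:330.1, N:53.41, P:79.25, Q:138.97, R:44.56, S:79.7, T:432.1 → nearest is R
(13.8, 18.6) — d² to each: M:242.5, N:96.89, P:169.65, Q:36.13, R:159.08, S:216.9, T:222.1 → nearest is Q
(1.9, 29.4) — d² to each: M:799.85, N:73.12, P:199.3, Q:487.44, R:57.85, S:7.45, T:956.25 → nearest is S
(1.2, 20.2) — d² to each: M:415.62, N:140.57, P:24.01, Q:319.25, R:2.72, S:42.34, T:716.18 → nearest is R
(4.9, 27.2) — d² to each: M:635.57, N:29.52, P:155.3, Q:338.08, R:40.05, S:11.81, T:740.29 → nearest is S
(16.9, 27.2) — d² to each: M:601.97, N:43.92, P:388.1, Q:165.28, R:263.25, S:237.41, T:380.29 → nearest is N
(19, 13.1) — d² to each: M:144.89, N:291.78, P:321.68, Q:2.5, R:378.45, S:491.21, T:57.85 → nearest is Q
2 of the 7 points have S as nearest.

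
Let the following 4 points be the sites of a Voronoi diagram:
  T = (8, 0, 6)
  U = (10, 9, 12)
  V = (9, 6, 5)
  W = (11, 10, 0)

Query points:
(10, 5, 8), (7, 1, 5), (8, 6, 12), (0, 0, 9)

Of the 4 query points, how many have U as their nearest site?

(10, 5, 8) — d² to each: T:33, U:32, V:11, W:90 → nearest is V
(7, 1, 5) — d² to each: T:3, U:122, V:29, W:122 → nearest is T
(8, 6, 12) — d² to each: T:72, U:13, V:50, W:169 → nearest is U
(0, 0, 9) — d² to each: T:73, U:190, V:133, W:302 → nearest is T
1 of the 4 points has U as nearest.

1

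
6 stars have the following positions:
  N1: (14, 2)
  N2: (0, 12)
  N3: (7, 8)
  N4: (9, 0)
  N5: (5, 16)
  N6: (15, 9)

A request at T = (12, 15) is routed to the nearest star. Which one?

N6

Since √ is increasing, it suffices to compare squared distances:
|TN1|² = 4 + 169 = 173
|TN2|² = 144 + 9 = 153
|TN3|² = 25 + 49 = 74
|TN4|² = 9 + 225 = 234
|TN5|² = 49 + 1 = 50
|TN6|² = 9 + 36 = 45
Minimum is at N6.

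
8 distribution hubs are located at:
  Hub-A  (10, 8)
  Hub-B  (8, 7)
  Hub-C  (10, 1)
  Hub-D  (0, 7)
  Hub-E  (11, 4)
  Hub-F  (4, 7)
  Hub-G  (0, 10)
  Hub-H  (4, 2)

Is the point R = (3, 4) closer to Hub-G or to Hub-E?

Compare squared distances:
d²(R, Hub-G) = (3−0)² + (4−10)² = 9 + 36 = 45
d²(R, Hub-E) = (3−11)² + (4−4)² = 64 + 0 = 64
45 < 64, so Hub-G is closer.

Hub-G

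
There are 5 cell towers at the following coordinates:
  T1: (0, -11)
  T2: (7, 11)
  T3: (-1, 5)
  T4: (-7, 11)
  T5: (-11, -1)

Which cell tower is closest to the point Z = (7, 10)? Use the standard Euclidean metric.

T2

Since √ is increasing, it suffices to compare squared distances:
|ZT1|² = 49 + 441 = 490
|ZT2|² = 0 + 1 = 1
|ZT3|² = 64 + 25 = 89
|ZT4|² = 196 + 1 = 197
|ZT5|² = 324 + 121 = 445
T2 is nearest.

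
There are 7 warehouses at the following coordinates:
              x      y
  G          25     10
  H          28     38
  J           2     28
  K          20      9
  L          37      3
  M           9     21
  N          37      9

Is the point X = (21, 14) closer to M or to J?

Compare squared distances:
|XM|² = (21−9)² + (14−21)² = 144 + 49 = 193
|XJ|² = (21−2)² + (14−28)² = 361 + 196 = 557
193 < 557, so M is closer.

M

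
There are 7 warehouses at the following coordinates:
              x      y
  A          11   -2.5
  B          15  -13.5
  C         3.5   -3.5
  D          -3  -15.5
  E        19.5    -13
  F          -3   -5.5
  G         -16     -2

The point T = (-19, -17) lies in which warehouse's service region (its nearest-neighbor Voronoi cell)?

Squared Euclidean distances:
|TA|² = (-19−11)² + (-17−(-2.5))² = 900 + 210.25 = 1110.25
|TB|² = (-19−15)² + (-17−(-13.5))² = 1156 + 12.25 = 1168.25
|TC|² = (-19−3.5)² + (-17−(-3.5))² = 506.25 + 182.25 = 688.5
|TD|² = (-19−(-3))² + (-17−(-15.5))² = 256 + 2.25 = 258.25
|TE|² = (-19−19.5)² + (-17−(-13))² = 1482.25 + 16 = 1498.25
|TF|² = (-19−(-3))² + (-17−(-5.5))² = 256 + 132.25 = 388.25
|TG|² = (-19−(-16))² + (-17−(-2))² = 9 + 225 = 234
The smallest is to G, so T lies in the Voronoi region of G.

G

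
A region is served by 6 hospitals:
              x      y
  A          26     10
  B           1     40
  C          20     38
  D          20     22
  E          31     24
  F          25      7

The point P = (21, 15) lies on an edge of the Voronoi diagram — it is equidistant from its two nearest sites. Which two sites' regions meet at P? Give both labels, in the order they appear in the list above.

Squared distances from P to each site:
|PA|² = (21−26)² + (15−10)² = 25 + 25 = 50
|PB|² = (21−1)² + (15−40)² = 400 + 625 = 1025
|PC|² = (21−20)² + (15−38)² = 1 + 529 = 530
|PD|² = (21−20)² + (15−22)² = 1 + 49 = 50
|PE|² = (21−31)² + (15−24)² = 100 + 81 = 181
|PF|² = (21−25)² + (15−7)² = 16 + 64 = 80
P is equidistant from A and D (both at squared distance 50), and every other site is strictly farther — so P lies on the A–D Voronoi edge.

A and D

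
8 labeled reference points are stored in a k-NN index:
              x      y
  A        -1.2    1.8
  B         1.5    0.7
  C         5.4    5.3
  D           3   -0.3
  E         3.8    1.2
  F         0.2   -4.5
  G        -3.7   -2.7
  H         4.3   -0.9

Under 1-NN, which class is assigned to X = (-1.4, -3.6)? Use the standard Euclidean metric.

F

Since √ is increasing, it suffices to compare squared distances:
|XA|² = (-1.4−(-1.2))² + (-3.6−1.8)² = 0.04 + 29.16 = 29.2
|XB|² = (-1.4−1.5)² + (-3.6−0.7)² = 8.41 + 18.49 = 26.9
|XC|² = (-1.4−5.4)² + (-3.6−5.3)² = 46.24 + 79.21 = 125.45
|XD|² = (-1.4−3)² + (-3.6−(-0.3))² = 19.36 + 10.89 = 30.25
|XE|² = (-1.4−3.8)² + (-3.6−1.2)² = 27.04 + 23.04 = 50.08
|XF|² = (-1.4−0.2)² + (-3.6−(-4.5))² = 2.56 + 0.81 = 3.37
|XG|² = (-1.4−(-3.7))² + (-3.6−(-2.7))² = 5.29 + 0.81 = 6.1
|XH|² = (-1.4−4.3)² + (-3.6−(-0.9))² = 32.49 + 7.29 = 39.78
Minimum is at F.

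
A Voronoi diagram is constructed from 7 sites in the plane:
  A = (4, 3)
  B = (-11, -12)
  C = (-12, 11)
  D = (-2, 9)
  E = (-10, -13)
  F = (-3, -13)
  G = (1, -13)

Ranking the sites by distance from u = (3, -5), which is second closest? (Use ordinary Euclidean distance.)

Squared Euclidean distances:
|uA|² = (3−4)² + (-5−3)² = 1 + 64 = 65
|uB|² = (3−(-11))² + (-5−(-12))² = 196 + 49 = 245
|uC|² = (3−(-12))² + (-5−11)² = 225 + 256 = 481
|uD|² = (3−(-2))² + (-5−9)² = 25 + 196 = 221
|uE|² = (3−(-10))² + (-5−(-13))² = 169 + 64 = 233
|uF|² = (3−(-3))² + (-5−(-13))² = 36 + 64 = 100
|uG|² = (3−1)² + (-5−(-13))² = 4 + 64 = 68
Sorted ascending: A, G, F, … — the second-nearest is G.

G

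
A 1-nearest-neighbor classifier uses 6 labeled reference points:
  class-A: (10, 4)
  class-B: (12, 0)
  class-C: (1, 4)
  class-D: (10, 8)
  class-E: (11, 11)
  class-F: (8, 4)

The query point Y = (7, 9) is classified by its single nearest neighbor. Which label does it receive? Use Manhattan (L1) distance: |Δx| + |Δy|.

class-D

d(Y, class-A) = |7−10| + |9−4| = 3 + 5 = 8
d(Y, class-B) = |7−12| + |9−0| = 5 + 9 = 14
d(Y, class-C) = |7−1| + |9−4| = 6 + 5 = 11
d(Y, class-D) = |7−10| + |9−8| = 3 + 1 = 4
d(Y, class-E) = |7−11| + |9−11| = 4 + 2 = 6
d(Y, class-F) = |7−8| + |9−4| = 1 + 5 = 6
class-D is nearest.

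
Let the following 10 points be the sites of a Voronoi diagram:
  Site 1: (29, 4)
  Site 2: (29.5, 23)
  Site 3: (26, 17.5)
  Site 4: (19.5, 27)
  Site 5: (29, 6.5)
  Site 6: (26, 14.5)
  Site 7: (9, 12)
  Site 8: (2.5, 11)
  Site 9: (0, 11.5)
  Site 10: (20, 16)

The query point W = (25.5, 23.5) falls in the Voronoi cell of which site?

Compare squared distances (the ordering matches that of the actual distances):
d²(W, Site 1) = (25.5−29)² + (23.5−4)² = 12.25 + 380.25 = 392.5
d²(W, Site 2) = (25.5−29.5)² + (23.5−23)² = 16 + 0.25 = 16.25
d²(W, Site 3) = (25.5−26)² + (23.5−17.5)² = 0.25 + 36 = 36.25
d²(W, Site 4) = (25.5−19.5)² + (23.5−27)² = 36 + 12.25 = 48.25
d²(W, Site 5) = (25.5−29)² + (23.5−6.5)² = 12.25 + 289 = 301.25
d²(W, Site 6) = (25.5−26)² + (23.5−14.5)² = 0.25 + 81 = 81.25
d²(W, Site 7) = (25.5−9)² + (23.5−12)² = 272.25 + 132.25 = 404.5
d²(W, Site 8) = (25.5−2.5)² + (23.5−11)² = 529 + 156.25 = 685.25
d²(W, Site 9) = (25.5−0)² + (23.5−11.5)² = 650.25 + 144 = 794.25
d²(W, Site 10) = (25.5−20)² + (23.5−16)² = 30.25 + 56.25 = 86.5
Minimum is at Site 2.

Site 2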